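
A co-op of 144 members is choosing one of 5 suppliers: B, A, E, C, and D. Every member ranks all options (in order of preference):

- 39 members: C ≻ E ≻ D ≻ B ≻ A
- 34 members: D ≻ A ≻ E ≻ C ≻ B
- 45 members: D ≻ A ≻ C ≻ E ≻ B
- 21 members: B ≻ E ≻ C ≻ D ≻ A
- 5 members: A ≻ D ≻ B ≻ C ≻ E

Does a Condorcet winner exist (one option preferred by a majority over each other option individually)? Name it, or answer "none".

D vs B: 123–21 for D.
D vs A: 139–5 for D.
D vs E: 84–60 for D.
D vs C: 84–60 for D.
D beats every other option head-to-head.

D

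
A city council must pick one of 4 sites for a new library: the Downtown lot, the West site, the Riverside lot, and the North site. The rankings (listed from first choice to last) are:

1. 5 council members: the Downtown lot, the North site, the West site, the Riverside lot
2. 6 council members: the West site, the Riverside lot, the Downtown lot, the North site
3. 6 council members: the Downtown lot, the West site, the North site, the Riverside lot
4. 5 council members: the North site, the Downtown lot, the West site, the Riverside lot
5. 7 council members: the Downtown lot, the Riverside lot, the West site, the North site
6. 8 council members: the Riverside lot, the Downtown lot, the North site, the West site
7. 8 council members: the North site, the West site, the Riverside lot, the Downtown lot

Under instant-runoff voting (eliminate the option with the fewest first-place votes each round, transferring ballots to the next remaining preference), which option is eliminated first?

Round 1: the Downtown lot 18, the West site 6, the Riverside lot 8, the North site 13. Eliminate the West site.

the West site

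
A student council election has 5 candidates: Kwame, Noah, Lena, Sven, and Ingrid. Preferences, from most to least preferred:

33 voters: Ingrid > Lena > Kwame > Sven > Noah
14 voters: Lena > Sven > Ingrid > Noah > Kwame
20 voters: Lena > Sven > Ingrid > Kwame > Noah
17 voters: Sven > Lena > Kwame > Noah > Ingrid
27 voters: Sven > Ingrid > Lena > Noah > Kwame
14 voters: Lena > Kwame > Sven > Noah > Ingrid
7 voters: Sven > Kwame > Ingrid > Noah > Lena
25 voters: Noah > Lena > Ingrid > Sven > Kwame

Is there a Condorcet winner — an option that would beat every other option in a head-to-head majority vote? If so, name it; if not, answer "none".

Lena

Lena vs Kwame: 150–7 for Lena.
Lena vs Noah: 125–32 for Lena.
Lena vs Sven: 106–51 for Lena.
Lena vs Ingrid: 90–67 for Lena.
Lena beats every other option head-to-head.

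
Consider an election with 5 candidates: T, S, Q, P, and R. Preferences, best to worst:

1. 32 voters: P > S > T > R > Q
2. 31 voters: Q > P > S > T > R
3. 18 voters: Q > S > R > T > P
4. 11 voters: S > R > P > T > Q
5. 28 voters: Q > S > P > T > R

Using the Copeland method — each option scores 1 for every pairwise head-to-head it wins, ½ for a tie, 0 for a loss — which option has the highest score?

T: beats R; loses to S, Q, and P → score 1.
S: beats T and R; loses to Q and P → score 2.
Q: beats T, S, P, and R → score 4.
P: beats T, S, and R; loses to Q → score 3.
R: loses to T, S, Q, and P → score 0.
Q has the best pairwise record.

Q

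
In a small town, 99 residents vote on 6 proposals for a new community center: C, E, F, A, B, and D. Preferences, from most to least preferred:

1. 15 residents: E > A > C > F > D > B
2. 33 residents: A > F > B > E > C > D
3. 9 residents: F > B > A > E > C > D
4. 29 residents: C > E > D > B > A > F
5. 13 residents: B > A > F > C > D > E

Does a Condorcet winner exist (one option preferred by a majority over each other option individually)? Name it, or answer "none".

none

Checking pairwise contests:
E beats C 57–42.
F beats E 55–44.
A beats F 90–9.
B beats A 51–48.
F beats B 57–42.
C beats D 99–0.
Every option loses at least one head-to-head, so there is no Condorcet winner.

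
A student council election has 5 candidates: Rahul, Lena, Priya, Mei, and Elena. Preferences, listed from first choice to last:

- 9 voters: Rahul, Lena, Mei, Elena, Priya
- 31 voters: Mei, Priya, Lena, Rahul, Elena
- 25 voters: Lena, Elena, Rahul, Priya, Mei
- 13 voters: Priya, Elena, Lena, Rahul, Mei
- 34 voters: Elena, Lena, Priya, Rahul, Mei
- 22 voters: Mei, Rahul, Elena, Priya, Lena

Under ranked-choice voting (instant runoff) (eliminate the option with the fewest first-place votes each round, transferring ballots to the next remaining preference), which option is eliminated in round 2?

Round 1: Rahul 9, Lena 25, Priya 13, Mei 53, Elena 34. Eliminate Rahul.
Round 2: Lena 34, Priya 13, Mei 53, Elena 34. Eliminate Priya.

Priya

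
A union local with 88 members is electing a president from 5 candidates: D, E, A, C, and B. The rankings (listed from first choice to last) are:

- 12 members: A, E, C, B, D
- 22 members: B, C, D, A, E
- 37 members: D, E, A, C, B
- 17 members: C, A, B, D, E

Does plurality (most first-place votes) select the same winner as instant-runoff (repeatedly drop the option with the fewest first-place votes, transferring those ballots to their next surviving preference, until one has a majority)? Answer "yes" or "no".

Plurality — first-place votes: D 37, E 0, A 12, C 17, B 22. Winner: D.
Instant-runoff — R1 D 37, E 0, A 12, C 17, B 22 (E out); R2 D 37, A 12, C 17, B 22 (A out); R3 D 37, C 29, B 22 (B out); R4 D 37, C 51 (C winner). Winner: C.
The two methods disagree.

no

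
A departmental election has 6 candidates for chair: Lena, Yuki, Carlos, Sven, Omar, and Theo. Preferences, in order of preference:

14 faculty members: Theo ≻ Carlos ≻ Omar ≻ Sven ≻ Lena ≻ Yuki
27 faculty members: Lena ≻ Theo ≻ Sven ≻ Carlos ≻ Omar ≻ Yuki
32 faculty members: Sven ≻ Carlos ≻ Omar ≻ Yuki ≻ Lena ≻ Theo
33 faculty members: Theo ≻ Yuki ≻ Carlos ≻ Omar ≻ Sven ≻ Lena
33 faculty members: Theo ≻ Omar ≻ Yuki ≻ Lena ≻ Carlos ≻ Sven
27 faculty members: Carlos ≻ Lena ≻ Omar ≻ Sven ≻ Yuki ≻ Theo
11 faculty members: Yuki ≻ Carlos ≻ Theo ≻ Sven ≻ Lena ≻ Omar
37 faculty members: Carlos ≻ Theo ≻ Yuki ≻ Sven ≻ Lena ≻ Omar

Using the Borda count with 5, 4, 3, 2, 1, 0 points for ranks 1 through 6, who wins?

Carlos

Lena: 14·1 + 27·5 + 32·1 + 33·0 + 33·2 + 27·4 + 11·1 + 37·1 = 403
Yuki: 14·0 + 27·0 + 32·2 + 33·4 + 33·3 + 27·1 + 11·5 + 37·3 = 488
Carlos: 14·4 + 27·2 + 32·4 + 33·3 + 33·1 + 27·5 + 11·4 + 37·5 = 734
Sven: 14·2 + 27·3 + 32·5 + 33·1 + 33·0 + 27·2 + 11·2 + 37·2 = 452
Omar: 14·3 + 27·1 + 32·3 + 33·2 + 33·4 + 27·3 + 11·0 + 37·0 = 444
Theo: 14·5 + 27·4 + 32·0 + 33·5 + 33·5 + 27·0 + 11·3 + 37·4 = 689
Carlos has the highest Borda score (734).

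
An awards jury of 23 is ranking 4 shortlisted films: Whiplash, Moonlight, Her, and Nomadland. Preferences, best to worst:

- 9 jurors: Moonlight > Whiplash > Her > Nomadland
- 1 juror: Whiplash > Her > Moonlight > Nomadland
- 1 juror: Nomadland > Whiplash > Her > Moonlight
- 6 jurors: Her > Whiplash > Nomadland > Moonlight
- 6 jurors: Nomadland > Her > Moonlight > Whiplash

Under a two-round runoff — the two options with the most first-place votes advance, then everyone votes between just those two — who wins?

Round 1 first-place votes: Whiplash 1, Moonlight 9, Her 6, Nomadland 7.
Moonlight and Nomadland advance.
Runoff: Moonlight is preferred to Nomadland by 10 voters; Nomadland by 13.
Nomadland wins the runoff.

Nomadland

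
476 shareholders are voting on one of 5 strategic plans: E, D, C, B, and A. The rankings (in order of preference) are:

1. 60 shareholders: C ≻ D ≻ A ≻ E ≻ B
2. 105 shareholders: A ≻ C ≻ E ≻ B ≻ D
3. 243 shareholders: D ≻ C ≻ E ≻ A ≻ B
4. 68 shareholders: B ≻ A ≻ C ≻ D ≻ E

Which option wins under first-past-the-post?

D

First-place votes: E 0, D 243, C 60, B 68, A 105.
D has the most first-place votes.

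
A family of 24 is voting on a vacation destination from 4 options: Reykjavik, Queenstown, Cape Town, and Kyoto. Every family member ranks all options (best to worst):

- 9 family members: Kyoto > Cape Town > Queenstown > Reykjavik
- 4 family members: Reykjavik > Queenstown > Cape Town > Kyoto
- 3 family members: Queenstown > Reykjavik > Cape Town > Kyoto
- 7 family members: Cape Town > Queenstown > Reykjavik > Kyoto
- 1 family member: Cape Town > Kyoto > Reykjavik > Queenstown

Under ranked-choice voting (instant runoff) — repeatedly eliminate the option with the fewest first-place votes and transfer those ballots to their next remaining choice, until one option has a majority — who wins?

Round 1: Reykjavik 4, Queenstown 3, Cape Town 8, Kyoto 9. Eliminate Queenstown.
Round 2: Reykjavik 7, Cape Town 8, Kyoto 9. Eliminate Reykjavik.
Round 3: Cape Town 15, Kyoto 9. Cape Town has a majority.

Cape Town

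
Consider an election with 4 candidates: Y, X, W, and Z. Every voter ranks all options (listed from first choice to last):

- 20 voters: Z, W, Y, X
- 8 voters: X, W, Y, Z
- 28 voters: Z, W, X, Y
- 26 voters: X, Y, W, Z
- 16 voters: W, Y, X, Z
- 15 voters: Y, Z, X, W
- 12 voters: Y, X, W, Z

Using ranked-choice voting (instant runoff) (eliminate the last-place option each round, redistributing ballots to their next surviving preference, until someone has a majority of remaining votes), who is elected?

Y

Round 1: Y 27, X 34, W 16, Z 48. Eliminate W.
Round 2: Y 43, X 34, Z 48. Eliminate X.
Round 3: Y 77, Z 48. Y has a majority.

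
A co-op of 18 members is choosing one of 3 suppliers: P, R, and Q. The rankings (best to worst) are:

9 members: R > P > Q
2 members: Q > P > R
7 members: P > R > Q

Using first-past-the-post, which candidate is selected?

First-place votes: P 7, R 9, Q 2.
R has the most first-place votes.

R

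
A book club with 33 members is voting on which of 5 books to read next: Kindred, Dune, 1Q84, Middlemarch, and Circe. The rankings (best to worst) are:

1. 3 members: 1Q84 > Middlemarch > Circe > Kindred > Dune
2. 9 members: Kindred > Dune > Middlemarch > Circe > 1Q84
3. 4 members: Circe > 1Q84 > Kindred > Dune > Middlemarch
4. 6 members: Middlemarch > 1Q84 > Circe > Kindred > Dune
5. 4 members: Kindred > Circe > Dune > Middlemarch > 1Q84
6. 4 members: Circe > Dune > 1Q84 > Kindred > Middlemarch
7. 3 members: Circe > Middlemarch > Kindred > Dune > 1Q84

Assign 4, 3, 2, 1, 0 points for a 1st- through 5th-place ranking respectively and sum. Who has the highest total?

Circe

Kindred: 3·1 + 9·4 + 4·2 + 6·1 + 4·4 + 4·1 + 3·2 = 79
Dune: 3·0 + 9·3 + 4·1 + 6·0 + 4·2 + 4·3 + 3·1 = 54
1Q84: 3·4 + 9·0 + 4·3 + 6·3 + 4·0 + 4·2 + 3·0 = 50
Middlemarch: 3·3 + 9·2 + 4·0 + 6·4 + 4·1 + 4·0 + 3·3 = 64
Circe: 3·2 + 9·1 + 4·4 + 6·2 + 4·3 + 4·4 + 3·4 = 83
Circe has the highest Borda score (83).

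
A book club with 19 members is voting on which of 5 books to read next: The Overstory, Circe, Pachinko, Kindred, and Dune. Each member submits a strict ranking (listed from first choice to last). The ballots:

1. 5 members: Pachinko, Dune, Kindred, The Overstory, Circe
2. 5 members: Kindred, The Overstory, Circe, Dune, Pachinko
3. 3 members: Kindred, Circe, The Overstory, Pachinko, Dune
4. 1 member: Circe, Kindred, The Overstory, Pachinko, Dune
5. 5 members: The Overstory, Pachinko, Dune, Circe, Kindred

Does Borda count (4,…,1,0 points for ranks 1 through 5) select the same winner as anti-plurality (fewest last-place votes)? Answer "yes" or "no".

yes

Borda — scores: The Overstory 48, Circe 28, Pachinko 39, Kindred 45, Dune 30. Winner: The Overstory.
Anti-plurality — last-place votes: The Overstory 0, Circe 5, Pachinko 5, Kindred 5, Dune 4. Winner: The Overstory.
The two methods agree.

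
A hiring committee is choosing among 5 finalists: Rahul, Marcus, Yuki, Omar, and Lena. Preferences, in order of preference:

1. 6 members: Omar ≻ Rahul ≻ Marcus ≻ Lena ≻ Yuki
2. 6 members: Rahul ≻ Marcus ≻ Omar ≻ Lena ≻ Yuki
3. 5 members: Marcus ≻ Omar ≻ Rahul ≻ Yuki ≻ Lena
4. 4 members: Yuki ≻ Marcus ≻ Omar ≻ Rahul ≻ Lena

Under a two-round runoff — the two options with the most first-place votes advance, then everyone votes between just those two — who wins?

Omar

Round 1 first-place votes: Rahul 6, Marcus 5, Yuki 4, Omar 6, Lena 0.
Rahul and Omar advance.
Runoff: Rahul is preferred to Omar by 6 voters; Omar by 15.
Omar wins the runoff.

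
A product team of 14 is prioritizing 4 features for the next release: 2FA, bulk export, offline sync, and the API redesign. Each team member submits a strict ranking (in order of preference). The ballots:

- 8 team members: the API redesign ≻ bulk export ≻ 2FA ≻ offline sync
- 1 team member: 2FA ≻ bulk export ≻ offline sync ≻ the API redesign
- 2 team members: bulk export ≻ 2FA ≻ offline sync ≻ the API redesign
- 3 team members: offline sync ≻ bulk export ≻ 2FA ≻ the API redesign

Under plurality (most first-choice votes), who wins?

the API redesign

First-place votes: 2FA 1, bulk export 2, offline sync 3, the API redesign 8.
the API redesign has the most first-place votes.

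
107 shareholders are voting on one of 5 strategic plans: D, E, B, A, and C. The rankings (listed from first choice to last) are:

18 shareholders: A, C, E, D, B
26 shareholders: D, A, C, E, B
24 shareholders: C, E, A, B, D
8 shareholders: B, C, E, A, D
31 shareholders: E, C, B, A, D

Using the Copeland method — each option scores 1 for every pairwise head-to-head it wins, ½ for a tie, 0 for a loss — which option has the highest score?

D: loses to E, B, A, and C → score 0.
E: beats D, B, and A; loses to C → score 3.
B: beats D; loses to E, A, and C → score 1.
A: beats D and B; loses to E and C → score 2.
C: beats D, E, B, and A → score 4.
C has the best pairwise record.

C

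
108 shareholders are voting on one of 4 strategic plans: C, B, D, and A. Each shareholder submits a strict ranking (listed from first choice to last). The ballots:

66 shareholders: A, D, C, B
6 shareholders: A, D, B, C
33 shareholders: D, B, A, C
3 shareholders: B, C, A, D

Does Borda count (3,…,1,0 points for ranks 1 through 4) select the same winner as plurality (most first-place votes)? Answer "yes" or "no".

Borda — scores: C 72, B 81, D 243, A 252. Winner: A.
Plurality — first-place votes: C 0, B 3, D 33, A 72. Winner: A.
The two methods agree.

yes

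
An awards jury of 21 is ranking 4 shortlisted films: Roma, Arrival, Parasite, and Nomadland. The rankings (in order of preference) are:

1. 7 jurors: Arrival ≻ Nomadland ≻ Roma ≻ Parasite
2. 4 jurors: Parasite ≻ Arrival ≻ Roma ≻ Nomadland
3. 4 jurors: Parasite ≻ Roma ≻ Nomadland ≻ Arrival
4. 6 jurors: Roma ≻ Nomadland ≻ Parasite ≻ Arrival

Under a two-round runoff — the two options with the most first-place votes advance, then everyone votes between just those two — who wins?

Round 1 first-place votes: Roma 6, Arrival 7, Parasite 8, Nomadland 0.
Parasite and Arrival advance.
Runoff: Parasite is preferred to Arrival by 14 voters; Arrival by 7.
Parasite wins the runoff.

Parasite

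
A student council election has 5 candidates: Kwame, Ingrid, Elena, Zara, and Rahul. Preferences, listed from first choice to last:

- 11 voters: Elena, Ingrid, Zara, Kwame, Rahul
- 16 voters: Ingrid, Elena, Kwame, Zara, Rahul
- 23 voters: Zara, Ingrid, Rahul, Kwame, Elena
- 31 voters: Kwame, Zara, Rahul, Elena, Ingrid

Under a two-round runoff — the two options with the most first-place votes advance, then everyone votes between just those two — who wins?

Round 1 first-place votes: Kwame 31, Ingrid 16, Elena 11, Zara 23, Rahul 0.
Kwame and Zara advance.
Runoff: Kwame is preferred to Zara by 47 voters; Zara by 34.
Kwame wins the runoff.

Kwame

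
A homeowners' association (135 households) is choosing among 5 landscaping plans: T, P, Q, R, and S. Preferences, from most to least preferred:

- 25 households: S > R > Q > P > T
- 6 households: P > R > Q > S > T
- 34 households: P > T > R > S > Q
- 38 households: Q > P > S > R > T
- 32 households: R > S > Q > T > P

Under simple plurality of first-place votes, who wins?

P

First-place votes: T 0, P 40, Q 38, R 32, S 25.
P has the most first-place votes.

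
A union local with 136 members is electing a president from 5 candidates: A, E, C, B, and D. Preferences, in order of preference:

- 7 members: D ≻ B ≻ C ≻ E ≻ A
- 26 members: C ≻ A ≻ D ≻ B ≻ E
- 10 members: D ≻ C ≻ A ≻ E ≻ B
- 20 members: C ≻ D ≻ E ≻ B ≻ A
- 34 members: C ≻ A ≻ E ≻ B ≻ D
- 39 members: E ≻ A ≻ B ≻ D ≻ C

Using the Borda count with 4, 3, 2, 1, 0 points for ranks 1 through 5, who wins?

C

A: 7·0 + 26·3 + 10·2 + 20·0 + 34·3 + 39·3 = 317
E: 7·1 + 26·0 + 10·1 + 20·2 + 34·2 + 39·4 = 281
C: 7·2 + 26·4 + 10·3 + 20·4 + 34·4 + 39·0 = 364
B: 7·3 + 26·1 + 10·0 + 20·1 + 34·1 + 39·2 = 179
D: 7·4 + 26·2 + 10·4 + 20·3 + 34·0 + 39·1 = 219
C has the highest Borda score (364).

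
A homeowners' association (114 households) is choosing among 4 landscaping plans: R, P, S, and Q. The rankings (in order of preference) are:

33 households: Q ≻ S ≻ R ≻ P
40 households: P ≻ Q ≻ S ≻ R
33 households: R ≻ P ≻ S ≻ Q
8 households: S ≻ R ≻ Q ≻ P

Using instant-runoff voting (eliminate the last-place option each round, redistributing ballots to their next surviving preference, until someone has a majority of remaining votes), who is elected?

Round 1: R 33, P 40, S 8, Q 33. Eliminate S.
Round 2: R 41, P 40, Q 33. Eliminate Q.
Round 3: R 74, P 40. R has a majority.

R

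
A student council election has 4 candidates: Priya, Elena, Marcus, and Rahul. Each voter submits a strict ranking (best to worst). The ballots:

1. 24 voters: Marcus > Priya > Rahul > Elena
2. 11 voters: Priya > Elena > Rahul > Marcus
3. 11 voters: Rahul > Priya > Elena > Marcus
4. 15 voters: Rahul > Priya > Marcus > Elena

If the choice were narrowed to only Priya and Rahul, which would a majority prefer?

Voters preferring Priya to Rahul: 35; preferring Rahul to Priya: 26.
Priya wins the head-to-head.

Priya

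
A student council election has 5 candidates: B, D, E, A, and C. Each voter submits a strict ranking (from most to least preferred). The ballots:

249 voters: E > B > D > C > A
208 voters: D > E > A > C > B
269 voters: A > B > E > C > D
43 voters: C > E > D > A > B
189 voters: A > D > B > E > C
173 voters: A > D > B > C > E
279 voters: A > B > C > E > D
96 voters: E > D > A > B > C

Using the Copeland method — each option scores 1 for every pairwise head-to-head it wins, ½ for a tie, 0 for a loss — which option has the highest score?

B: beats D, E, and C; loses to A → score 3.
D: beats C; loses to B, E, and A → score 1.
E: beats D and C; loses to B and A → score 2.
A: beats B, D, E, and C → score 4.
C: loses to B, D, E, and A → score 0.
A has the best pairwise record.

A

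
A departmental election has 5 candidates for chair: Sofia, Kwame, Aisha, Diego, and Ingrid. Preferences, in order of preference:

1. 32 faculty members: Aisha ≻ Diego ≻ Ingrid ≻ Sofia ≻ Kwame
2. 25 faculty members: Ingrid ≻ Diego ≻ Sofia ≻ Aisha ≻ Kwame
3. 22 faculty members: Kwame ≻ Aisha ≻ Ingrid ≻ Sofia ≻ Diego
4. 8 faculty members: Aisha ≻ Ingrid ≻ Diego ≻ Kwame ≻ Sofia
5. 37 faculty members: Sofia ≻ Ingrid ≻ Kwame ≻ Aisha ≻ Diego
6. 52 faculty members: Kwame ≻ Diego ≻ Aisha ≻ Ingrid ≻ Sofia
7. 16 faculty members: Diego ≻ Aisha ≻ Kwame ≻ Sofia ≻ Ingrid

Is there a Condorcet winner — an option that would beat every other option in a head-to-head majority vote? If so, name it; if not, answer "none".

none

Checking pairwise contests:
Kwame beats Sofia 98–94.
Ingrid beats Kwame 102–90.
Kwame beats Aisha 111–81.
Kwame beats Diego 111–81.
Aisha beats Ingrid 130–62.
Every option loses at least one head-to-head, so there is no Condorcet winner.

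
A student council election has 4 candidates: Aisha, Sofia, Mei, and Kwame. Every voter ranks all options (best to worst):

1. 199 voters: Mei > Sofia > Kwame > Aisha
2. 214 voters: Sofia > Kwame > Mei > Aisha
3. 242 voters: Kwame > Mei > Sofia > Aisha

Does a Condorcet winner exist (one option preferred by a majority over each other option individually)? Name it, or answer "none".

Checking pairwise contests:
Sofia beats Aisha 655–0.
Mei beats Sofia 441–214.
Kwame beats Mei 456–199.
Sofia beats Kwame 413–242.
Every option loses at least one head-to-head, so there is no Condorcet winner.

none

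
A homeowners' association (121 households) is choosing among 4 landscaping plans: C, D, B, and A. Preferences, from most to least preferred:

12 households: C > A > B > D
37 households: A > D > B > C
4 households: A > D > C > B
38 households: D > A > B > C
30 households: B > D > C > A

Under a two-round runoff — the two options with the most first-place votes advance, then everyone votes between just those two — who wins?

D

Round 1 first-place votes: C 12, D 38, B 30, A 41.
A and D advance.
Runoff: A is preferred to D by 53 voters; D by 68.
D wins the runoff.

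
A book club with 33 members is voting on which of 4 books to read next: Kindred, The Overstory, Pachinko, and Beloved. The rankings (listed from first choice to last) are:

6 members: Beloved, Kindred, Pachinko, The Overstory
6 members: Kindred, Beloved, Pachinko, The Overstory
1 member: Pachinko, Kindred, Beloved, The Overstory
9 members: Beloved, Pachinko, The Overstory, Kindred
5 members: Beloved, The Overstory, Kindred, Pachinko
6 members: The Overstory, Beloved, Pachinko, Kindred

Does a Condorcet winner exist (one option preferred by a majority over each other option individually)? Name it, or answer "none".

Beloved vs Kindred: 26–7 for Beloved.
Beloved vs The Overstory: 27–6 for Beloved.
Beloved vs Pachinko: 32–1 for Beloved.
Beloved beats every other option head-to-head.

Beloved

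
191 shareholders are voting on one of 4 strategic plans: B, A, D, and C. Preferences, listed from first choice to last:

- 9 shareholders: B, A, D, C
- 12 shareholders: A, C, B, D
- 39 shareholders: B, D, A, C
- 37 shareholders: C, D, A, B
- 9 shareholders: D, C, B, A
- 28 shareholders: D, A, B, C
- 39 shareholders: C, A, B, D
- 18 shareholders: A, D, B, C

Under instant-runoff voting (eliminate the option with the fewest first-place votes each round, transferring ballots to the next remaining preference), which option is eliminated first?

Round 1: B 48, A 30, D 37, C 76. Eliminate A.

A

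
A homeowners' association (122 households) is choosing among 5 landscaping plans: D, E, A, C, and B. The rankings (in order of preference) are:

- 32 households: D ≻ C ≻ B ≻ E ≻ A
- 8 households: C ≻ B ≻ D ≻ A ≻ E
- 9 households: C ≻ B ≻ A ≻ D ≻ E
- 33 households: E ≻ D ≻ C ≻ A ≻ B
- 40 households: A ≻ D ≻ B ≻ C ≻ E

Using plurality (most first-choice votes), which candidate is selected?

A

First-place votes: D 32, E 33, A 40, C 17, B 0.
A has the most first-place votes.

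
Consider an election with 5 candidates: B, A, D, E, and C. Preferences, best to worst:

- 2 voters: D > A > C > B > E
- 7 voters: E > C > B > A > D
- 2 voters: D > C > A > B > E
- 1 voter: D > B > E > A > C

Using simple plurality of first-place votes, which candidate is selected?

First-place votes: B 0, A 0, D 5, E 7, C 0.
E has the most first-place votes.

E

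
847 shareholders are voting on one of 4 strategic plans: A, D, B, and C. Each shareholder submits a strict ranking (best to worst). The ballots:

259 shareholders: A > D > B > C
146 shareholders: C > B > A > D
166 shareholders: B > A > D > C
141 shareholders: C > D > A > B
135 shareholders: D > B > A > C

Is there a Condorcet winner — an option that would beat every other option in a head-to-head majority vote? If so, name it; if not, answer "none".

Checking pairwise contests:
B beats A 447–400.
A beats D 571–276.
D beats B 535–312.
A beats C 560–287.
Every option loses at least one head-to-head, so there is no Condorcet winner.

none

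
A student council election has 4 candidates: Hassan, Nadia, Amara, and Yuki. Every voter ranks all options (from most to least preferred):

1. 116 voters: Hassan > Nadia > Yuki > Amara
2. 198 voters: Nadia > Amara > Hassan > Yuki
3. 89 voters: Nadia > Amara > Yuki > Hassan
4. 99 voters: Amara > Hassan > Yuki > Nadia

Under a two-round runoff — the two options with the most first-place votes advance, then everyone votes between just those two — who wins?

Round 1 first-place votes: Hassan 116, Nadia 287, Amara 99, Yuki 0.
Nadia and Hassan advance.
Runoff: Nadia is preferred to Hassan by 287 voters; Hassan by 215.
Nadia wins the runoff.

Nadia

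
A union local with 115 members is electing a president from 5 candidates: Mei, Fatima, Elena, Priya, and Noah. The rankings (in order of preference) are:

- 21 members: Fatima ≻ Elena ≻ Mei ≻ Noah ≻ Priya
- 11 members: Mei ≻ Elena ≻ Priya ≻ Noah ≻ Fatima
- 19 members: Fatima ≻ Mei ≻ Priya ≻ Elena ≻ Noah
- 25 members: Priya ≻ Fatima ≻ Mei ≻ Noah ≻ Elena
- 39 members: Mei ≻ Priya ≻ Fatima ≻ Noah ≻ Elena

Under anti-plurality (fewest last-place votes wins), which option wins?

Mei

Last-place votes: Mei 0, Fatima 11, Elena 64, Priya 21, Noah 19.
Mei is ranked last by the fewest voters, so Mei wins.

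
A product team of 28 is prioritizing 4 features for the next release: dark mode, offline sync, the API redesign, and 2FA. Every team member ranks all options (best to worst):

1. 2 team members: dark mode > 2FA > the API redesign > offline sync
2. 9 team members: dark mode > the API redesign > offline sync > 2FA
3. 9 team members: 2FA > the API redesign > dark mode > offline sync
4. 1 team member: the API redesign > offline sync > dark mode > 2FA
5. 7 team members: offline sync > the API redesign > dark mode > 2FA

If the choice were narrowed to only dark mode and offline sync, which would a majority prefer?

Voters preferring dark mode to offline sync: 20; preferring offline sync to dark mode: 8.
dark mode wins the head-to-head.

dark mode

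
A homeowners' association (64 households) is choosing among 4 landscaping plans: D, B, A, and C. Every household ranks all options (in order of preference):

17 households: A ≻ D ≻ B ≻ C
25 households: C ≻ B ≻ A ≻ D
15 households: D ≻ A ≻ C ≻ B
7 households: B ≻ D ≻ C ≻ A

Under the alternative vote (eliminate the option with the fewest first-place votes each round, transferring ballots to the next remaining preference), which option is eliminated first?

Round 1: D 15, B 7, A 17, C 25. Eliminate B.

B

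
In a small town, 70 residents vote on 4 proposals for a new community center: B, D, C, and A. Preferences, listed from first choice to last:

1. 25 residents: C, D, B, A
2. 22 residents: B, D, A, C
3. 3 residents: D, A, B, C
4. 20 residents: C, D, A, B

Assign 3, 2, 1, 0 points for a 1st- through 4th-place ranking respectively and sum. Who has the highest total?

B: 25·1 + 22·3 + 3·1 + 20·0 = 94
D: 25·2 + 22·2 + 3·3 + 20·2 = 143
C: 25·3 + 22·0 + 3·0 + 20·3 = 135
A: 25·0 + 22·1 + 3·2 + 20·1 = 48
D has the highest Borda score (143).

D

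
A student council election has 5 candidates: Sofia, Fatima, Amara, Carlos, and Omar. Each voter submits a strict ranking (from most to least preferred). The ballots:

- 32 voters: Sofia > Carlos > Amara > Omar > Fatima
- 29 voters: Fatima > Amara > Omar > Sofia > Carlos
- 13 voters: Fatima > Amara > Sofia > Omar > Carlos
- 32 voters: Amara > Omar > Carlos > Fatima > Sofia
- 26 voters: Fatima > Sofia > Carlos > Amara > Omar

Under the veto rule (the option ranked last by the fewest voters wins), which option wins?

Amara

Last-place votes: Sofia 32, Fatima 32, Amara 0, Carlos 42, Omar 26.
Amara is ranked last by the fewest voters, so Amara wins.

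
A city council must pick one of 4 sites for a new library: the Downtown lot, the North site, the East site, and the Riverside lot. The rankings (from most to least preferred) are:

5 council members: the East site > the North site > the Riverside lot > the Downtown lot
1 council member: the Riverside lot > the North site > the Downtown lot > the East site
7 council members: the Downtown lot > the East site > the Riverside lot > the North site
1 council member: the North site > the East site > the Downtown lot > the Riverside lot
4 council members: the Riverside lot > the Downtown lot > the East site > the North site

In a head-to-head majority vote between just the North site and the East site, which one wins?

Voters preferring the North site to the East site: 2; preferring the East site to the North site: 16.
the East site wins the head-to-head.

the East site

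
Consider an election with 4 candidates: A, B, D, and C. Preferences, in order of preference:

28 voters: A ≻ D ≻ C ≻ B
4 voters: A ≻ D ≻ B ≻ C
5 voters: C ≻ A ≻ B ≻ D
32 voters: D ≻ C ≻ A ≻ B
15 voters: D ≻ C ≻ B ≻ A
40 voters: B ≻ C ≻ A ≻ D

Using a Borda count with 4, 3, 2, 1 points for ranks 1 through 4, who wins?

A: 28·4 + 4·4 + 5·3 + 32·2 + 15·1 + 40·2 = 302
B: 28·1 + 4·2 + 5·2 + 32·1 + 15·2 + 40·4 = 268
D: 28·3 + 4·3 + 5·1 + 32·4 + 15·4 + 40·1 = 329
C: 28·2 + 4·1 + 5·4 + 32·3 + 15·3 + 40·3 = 341
C has the highest Borda score (341).

C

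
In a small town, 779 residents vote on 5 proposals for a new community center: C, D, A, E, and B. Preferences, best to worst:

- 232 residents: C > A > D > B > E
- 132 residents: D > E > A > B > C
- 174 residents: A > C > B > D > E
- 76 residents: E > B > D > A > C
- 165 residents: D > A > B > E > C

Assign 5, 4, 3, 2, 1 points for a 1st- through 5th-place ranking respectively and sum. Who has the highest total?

C: 232·5 + 132·1 + 174·4 + 76·1 + 165·1 = 2229
D: 232·3 + 132·5 + 174·2 + 76·3 + 165·5 = 2757
A: 232·4 + 132·3 + 174·5 + 76·2 + 165·4 = 3006
E: 232·1 + 132·4 + 174·1 + 76·5 + 165·2 = 1644
B: 232·2 + 132·2 + 174·3 + 76·4 + 165·3 = 2049
A has the highest Borda score (3006).

A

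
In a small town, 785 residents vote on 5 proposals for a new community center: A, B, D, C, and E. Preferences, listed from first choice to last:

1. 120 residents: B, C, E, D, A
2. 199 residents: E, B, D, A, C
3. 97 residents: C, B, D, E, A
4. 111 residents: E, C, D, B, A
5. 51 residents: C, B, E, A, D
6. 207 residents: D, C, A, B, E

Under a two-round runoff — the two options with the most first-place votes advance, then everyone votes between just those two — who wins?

E

Round 1 first-place votes: A 0, B 120, D 207, C 148, E 310.
E and D advance.
Runoff: E is preferred to D by 481 voters; D by 304.
E wins the runoff.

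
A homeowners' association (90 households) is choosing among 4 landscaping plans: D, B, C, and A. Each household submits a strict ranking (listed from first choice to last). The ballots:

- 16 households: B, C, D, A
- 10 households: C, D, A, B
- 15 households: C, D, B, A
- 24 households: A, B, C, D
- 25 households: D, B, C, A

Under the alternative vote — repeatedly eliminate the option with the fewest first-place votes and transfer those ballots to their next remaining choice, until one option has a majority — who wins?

Round 1: D 25, B 16, C 25, A 24. Eliminate B.
Round 2: D 25, C 41, A 24. Eliminate A.
Round 3: D 25, C 65. C has a majority.

C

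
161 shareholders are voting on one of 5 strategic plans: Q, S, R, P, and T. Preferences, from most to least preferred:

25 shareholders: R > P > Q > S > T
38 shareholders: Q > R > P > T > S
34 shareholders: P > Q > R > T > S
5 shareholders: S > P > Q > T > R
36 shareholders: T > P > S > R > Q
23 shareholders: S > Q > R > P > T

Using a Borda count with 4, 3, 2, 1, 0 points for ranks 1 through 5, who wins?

Q: 25·2 + 38·4 + 34·3 + 5·2 + 36·0 + 23·3 = 383
S: 25·1 + 38·0 + 34·0 + 5·4 + 36·2 + 23·4 = 209
R: 25·4 + 38·3 + 34·2 + 5·0 + 36·1 + 23·2 = 364
P: 25·3 + 38·2 + 34·4 + 5·3 + 36·3 + 23·1 = 433
T: 25·0 + 38·1 + 34·1 + 5·1 + 36·4 + 23·0 = 221
P has the highest Borda score (433).

P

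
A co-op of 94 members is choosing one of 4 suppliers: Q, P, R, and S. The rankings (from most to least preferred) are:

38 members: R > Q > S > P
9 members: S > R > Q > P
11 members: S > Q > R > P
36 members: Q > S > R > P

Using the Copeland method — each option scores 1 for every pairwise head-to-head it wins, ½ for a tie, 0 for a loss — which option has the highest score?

Q: beats P and S; ties R → score 2.5.
P: loses to Q, R, and S → score 0.
R: beats P; ties Q; loses to S → score 1.5.
S: beats P and R; loses to Q → score 2.
Q has the best pairwise record.

Q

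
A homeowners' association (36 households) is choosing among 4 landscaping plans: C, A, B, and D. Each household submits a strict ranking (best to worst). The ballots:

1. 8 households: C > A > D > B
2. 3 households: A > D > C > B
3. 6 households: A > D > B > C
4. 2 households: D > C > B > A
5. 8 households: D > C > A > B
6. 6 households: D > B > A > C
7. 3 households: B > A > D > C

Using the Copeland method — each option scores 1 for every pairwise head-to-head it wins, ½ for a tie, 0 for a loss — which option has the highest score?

C: beats B; ties A; loses to D → score 1.5.
A: beats B and D; ties C → score 2.5.
B: loses to C, A, and D → score 0.
D: beats C and B; loses to A → score 2.
A has the best pairwise record.

A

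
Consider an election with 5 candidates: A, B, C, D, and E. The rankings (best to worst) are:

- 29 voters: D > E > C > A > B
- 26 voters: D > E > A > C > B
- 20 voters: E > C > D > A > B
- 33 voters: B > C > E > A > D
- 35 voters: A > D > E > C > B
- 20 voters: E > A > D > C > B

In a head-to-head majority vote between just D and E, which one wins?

D

Voters preferring D to E: 90; preferring E to D: 73.
D wins the head-to-head.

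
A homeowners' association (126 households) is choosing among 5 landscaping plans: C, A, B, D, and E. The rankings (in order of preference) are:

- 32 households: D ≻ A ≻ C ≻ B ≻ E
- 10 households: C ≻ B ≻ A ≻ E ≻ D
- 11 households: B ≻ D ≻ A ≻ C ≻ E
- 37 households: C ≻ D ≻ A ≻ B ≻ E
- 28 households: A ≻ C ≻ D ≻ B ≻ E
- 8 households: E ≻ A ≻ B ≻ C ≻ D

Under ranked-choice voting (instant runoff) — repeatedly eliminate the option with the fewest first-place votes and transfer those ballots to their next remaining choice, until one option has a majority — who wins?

Round 1: C 47, A 28, B 11, D 32, E 8. Eliminate E.
Round 2: C 47, A 36, B 11, D 32. Eliminate B.
Round 3: C 47, A 36, D 43. Eliminate A.
Round 4: C 83, D 43. C has a majority.

C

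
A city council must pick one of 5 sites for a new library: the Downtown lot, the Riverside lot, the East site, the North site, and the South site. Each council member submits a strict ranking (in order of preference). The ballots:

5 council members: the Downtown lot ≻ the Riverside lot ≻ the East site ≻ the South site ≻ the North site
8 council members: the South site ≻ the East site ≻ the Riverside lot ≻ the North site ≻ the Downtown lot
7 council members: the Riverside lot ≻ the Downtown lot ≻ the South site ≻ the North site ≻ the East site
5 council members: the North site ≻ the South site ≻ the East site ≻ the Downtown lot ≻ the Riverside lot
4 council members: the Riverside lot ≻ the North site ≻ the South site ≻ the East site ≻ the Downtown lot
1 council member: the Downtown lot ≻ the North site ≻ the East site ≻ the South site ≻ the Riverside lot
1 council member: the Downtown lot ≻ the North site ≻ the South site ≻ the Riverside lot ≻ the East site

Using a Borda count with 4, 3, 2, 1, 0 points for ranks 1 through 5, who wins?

the South site

the Downtown lot: 5·4 + 8·0 + 7·3 + 5·1 + 4·0 + 1·4 + 1·4 = 54
the Riverside lot: 5·3 + 8·2 + 7·4 + 5·0 + 4·4 + 1·0 + 1·1 = 76
the East site: 5·2 + 8·3 + 7·0 + 5·2 + 4·1 + 1·2 + 1·0 = 50
the North site: 5·0 + 8·1 + 7·1 + 5·4 + 4·3 + 1·3 + 1·3 = 53
the South site: 5·1 + 8·4 + 7·2 + 5·3 + 4·2 + 1·1 + 1·2 = 77
the South site has the highest Borda score (77).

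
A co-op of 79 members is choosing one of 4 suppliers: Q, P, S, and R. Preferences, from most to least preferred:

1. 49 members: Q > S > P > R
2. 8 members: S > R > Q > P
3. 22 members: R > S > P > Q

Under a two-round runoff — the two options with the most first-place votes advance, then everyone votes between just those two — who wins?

Round 1 first-place votes: Q 49, P 0, S 8, R 22.
Q and R advance.
Runoff: Q is preferred to R by 49 voters; R by 30.
Q wins the runoff.

Q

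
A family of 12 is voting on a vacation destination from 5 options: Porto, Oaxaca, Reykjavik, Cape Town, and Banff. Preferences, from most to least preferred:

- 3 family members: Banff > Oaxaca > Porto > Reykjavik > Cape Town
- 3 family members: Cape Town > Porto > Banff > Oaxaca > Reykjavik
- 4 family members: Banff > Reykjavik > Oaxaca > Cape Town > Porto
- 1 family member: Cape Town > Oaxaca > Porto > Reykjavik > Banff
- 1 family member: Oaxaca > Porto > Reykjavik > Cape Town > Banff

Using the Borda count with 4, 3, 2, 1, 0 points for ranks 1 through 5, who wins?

Porto: 3·2 + 3·3 + 4·0 + 1·2 + 1·3 = 20
Oaxaca: 3·3 + 3·1 + 4·2 + 1·3 + 1·4 = 27
Reykjavik: 3·1 + 3·0 + 4·3 + 1·1 + 1·2 = 18
Cape Town: 3·0 + 3·4 + 4·1 + 1·4 + 1·1 = 21
Banff: 3·4 + 3·2 + 4·4 + 1·0 + 1·0 = 34
Banff has the highest Borda score (34).

Banff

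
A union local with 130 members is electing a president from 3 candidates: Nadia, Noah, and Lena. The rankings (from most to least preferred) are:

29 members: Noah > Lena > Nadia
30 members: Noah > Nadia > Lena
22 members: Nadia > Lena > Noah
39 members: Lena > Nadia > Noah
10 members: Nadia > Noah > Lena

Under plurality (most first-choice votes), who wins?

First-place votes: Nadia 32, Noah 59, Lena 39.
Noah has the most first-place votes.

Noah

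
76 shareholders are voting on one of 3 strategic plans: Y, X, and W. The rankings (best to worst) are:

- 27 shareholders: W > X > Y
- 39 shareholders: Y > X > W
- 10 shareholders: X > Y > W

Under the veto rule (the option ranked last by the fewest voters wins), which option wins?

X

Last-place votes: Y 27, X 0, W 49.
X is ranked last by the fewest voters, so X wins.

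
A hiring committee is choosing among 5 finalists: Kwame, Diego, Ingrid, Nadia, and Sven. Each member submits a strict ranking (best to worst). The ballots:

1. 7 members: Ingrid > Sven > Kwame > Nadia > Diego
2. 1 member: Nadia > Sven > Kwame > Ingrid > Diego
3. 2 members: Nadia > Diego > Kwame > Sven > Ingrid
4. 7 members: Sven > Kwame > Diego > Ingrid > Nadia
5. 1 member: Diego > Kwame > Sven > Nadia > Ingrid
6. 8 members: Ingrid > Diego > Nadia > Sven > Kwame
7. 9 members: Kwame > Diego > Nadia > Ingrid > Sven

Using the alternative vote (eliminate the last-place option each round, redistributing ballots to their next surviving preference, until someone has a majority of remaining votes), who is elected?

Kwame

Round 1: Kwame 9, Diego 1, Ingrid 15, Nadia 3, Sven 7. Eliminate Diego.
Round 2: Kwame 10, Ingrid 15, Nadia 3, Sven 7. Eliminate Nadia.
Round 3: Kwame 12, Ingrid 15, Sven 8. Eliminate Sven.
Round 4: Kwame 20, Ingrid 15. Kwame has a majority.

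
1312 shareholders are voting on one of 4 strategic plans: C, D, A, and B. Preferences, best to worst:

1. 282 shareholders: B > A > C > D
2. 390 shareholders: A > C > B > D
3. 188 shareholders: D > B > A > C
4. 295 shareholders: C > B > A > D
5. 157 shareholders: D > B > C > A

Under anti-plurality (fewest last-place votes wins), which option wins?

B

Last-place votes: C 188, D 967, A 157, B 0.
B is ranked last by the fewest voters, so B wins.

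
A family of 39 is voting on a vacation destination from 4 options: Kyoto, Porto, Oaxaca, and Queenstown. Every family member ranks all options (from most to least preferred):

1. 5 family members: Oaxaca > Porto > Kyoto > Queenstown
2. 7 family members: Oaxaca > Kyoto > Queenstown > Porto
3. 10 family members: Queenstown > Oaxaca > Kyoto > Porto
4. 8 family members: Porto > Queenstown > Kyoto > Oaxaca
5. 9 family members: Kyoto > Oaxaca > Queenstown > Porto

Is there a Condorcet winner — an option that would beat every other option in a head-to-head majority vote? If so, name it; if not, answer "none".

Oaxaca vs Kyoto: 22–17 for Oaxaca.
Oaxaca vs Porto: 31–8 for Oaxaca.
Oaxaca vs Queenstown: 21–18 for Oaxaca.
Oaxaca beats every other option head-to-head.

Oaxaca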